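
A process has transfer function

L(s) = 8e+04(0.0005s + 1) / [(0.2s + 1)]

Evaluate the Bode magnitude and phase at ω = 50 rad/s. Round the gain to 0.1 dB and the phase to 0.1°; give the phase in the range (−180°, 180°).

78.0 dB, -82.9°

At ω = 50 rad/s:
zero (1 + j50·0.0005) = 1 + j0.025 → |·| ≈ 1.0003, ∠ ≈ 1.43°
pole (1 + j50·0.2) = 1 + j10 → |·| ≈ 10.05, ∠ ≈ 84.29°
|L| = 8e+04 · 1.0003 / (10.05) ≈ 7962.6
Gain = 20 log₁₀(7962.6) ≈ 78.02 dB
∠L = (1.43°) − (84.29°) = -82.86°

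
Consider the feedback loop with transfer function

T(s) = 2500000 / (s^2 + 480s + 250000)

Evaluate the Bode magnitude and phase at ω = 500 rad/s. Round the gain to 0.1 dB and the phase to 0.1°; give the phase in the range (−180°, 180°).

At s = jω = j500:
quadratic: (j500)² + 480·j500 + 250000 = 0 + j240000 → |·| ≈ 2.4e+05, ∠ ≈ 90.00°
|T| = 2500000 / 2.4e+05 ≈ 10.417
Gain = 20 log₁₀(10.417) ≈ 20.35 dB
∠T = 0.00° − 90.00° = -90.00°

20.4 dB, -90.0°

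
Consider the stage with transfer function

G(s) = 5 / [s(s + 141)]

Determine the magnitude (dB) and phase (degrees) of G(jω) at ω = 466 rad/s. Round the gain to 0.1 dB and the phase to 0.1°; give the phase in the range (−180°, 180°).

-93.1 dB, -163.2°

At s = jω = j466:
pole (s+141): 141 + j466 → |·| = √(141²+466²) = √237037 ≈ 486.86, ∠ = arctan(466/141) ≈ 73.17°
pole at origin: |s| = 466, ∠ = 90.00° (in denominator)
|G| = 5 / 2.2688e+05 ≈ 2.2038e-05
Gain = 20 log₁₀(2.2038e-05) ≈ -93.14 dB
∠G = 0.00° − 163.17° = -163.17°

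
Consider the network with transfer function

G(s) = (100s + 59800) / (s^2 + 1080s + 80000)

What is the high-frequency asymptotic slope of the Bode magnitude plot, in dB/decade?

Each pole contributes −20 dB/decade at high frequency; each zero contributes +20 dB/decade.
Net: 1 zero(s) − 2 pole(s) → -20 dB/decade.

-20 dB/decade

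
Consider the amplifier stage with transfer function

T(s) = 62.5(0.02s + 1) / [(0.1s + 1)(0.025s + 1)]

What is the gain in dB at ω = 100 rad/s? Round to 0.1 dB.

14.3 dB

At ω = 100 rad/s:
zero (1 + j100·0.02) = 1 + j2 → |·| ≈ 2.2361, ∠ ≈ 63.43°
pole (1 + j100·0.1) = 1 + j10 → |·| ≈ 10.05, ∠ ≈ 84.29°
pole (1 + j100·0.025) = 1 + j2.5 → |·| ≈ 2.6926, ∠ ≈ 68.20°
|T| = 62.5 · 2.2361 / (10.05 · 2.6926) ≈ 5.1646
Gain = 20 log₁₀(5.1646) ≈ 14.26 dB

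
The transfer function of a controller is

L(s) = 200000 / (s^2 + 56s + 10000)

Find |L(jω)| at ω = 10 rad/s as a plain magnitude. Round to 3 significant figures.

20.2

At s = jω = j10:
quadratic: (j10)² + 56·j10 + 10000 = 9900 + j560 → |·| ≈ 9915.8, ∠ ≈ 3.24°
|L| = 200000 / 9915.8 ≈ 20.17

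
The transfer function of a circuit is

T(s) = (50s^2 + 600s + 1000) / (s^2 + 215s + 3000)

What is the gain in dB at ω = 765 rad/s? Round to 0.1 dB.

Substitute s = j765:
Numerator: 50(j765)^2 + 600(j765) + 1000 = -29260250 + j459000
Denominator: (j765)^2 + 215(j765) + 3000 = -582225 + j164475
|N| = √(29260250² + 459000²) ≈ 2.9264e+07, ∠N ≈ 179.10°
|D| = √(582225² + 164475²) ≈ 6.0501e+05, ∠D ≈ 164.23°
|T| = 2.9264e+07 / 6.0501e+05 ≈ 48.369
Gain = 20 log₁₀(48.369) ≈ 33.69 dB

33.7 dB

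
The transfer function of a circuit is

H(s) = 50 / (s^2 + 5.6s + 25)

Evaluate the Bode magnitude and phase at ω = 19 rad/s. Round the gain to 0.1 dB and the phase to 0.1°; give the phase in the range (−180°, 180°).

-17.0 dB, -162.4°

At s = jω = j19:
quadratic: (j19)² + 5.6·j19 + 25 = -336 + j106.4 → |·| ≈ 352.44, ∠ ≈ 162.43°
|H| = 50 / 352.44 ≈ 0.14187
Gain = 20 log₁₀(0.14187) ≈ -16.96 dB
∠H = 0.00° − 162.43° = -162.43°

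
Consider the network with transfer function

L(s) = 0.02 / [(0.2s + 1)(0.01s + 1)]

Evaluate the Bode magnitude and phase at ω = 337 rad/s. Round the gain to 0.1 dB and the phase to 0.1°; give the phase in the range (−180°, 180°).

At ω = 337 rad/s:
pole (1 + j337·0.2) = 1 + j67.4 → |·| ≈ 67.407, ∠ ≈ 89.15°
pole (1 + j337·0.01) = 1 + j3.37 → |·| ≈ 3.5152, ∠ ≈ 73.47°
|L| = 0.02 · 1 / (67.407 · 3.5152) ≈ 8.4406e-05
Gain = 20 log₁₀(8.4406e-05) ≈ -81.47 dB
∠L = (0°) − (89.15° + 73.47°) = -162.62°

-81.5 dB, -162.6°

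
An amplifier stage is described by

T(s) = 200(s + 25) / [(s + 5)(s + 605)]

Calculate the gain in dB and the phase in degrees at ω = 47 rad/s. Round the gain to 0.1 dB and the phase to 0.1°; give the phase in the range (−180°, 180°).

-8.6 dB, -26.4°

At s = jω = j47:
zero (s+25): 25 + j47 → |·| = √(25²+47²) = √2834 ≈ 53.235, ∠ = arctan(47/25) ≈ 61.99°
pole (s+5): 5 + j47 → |·| = √(5²+47²) = √2234 ≈ 47.265, ∠ = arctan(47/5) ≈ 83.93°
pole (s+605): 605 + j47 → |·| = √(605²+47²) = √368234 ≈ 606.82, ∠ = arctan(47/605) ≈ 4.44°
|T| = 200 · 53.235 / 28681 ≈ 0.37122
Gain = 20 log₁₀(0.37122) ≈ -8.61 dB
∠T = 61.99° − 88.37° = -26.38°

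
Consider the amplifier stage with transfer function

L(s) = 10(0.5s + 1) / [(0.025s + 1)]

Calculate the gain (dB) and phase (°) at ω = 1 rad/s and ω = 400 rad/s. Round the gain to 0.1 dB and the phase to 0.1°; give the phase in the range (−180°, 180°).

At ω = 1 rad/s:
zero (1 + j1·0.5) = 1 + j0.5 → |·| ≈ 1.118, ∠ ≈ 26.57°
pole (1 + j1·0.025) = 1 + j0.025 → |·| ≈ 1.0003, ∠ ≈ 1.43°
|L| = 10 · 1.118 / (1.0003) ≈ 11.177
Gain = 20 log₁₀(11.177) ≈ 20.97 dB
∠L = (26.57°) − (1.43°) = 25.14°

At ω = 400 rad/s:
zero (1 + j400·0.5) = 1 + j200 → |·| ≈ 200, ∠ ≈ 89.71°
pole (1 + j400·0.025) = 1 + j10 → |·| ≈ 10.05, ∠ ≈ 84.29°
|L| = 10 · 200 / (10.05) ≈ 199
Gain = 20 log₁₀(199) ≈ 45.98 dB
∠L = (89.71°) − (84.29°) = 5.42°

ω = 1: 21.0 dB, 25.1°; ω = 400: 46.0 dB, 5.4°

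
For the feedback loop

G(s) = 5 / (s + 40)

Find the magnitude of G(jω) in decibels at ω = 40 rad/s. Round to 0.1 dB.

-21.1 dB

Substitute s = j40:
Numerator: 5 = 5 + j0
Denominator: (j40) + 40 = 40 + j40
|N| = √(5² + 0²) ≈ 5, ∠N ≈ 0.00°
|D| = √(40² + 40²) ≈ 56.569, ∠D ≈ 45.00°
|G| = 5 / 56.569 ≈ 0.088388
Gain = 20 log₁₀(0.088388) ≈ -21.07 dB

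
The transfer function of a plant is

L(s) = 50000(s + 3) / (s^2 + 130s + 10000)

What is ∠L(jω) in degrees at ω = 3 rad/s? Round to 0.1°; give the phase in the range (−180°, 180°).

42.8°

At s = jω = j3:
zero (s+3): 3 + j3 → |·| = √(3²+3²) = √18 ≈ 4.2426, ∠ = arctan(3/3) ≈ 45.00°
quadratic: (j3)² + 130·j3 + 10000 = 9991 + j390 → |·| ≈ 9998.6, ∠ ≈ 2.24°
∠L = 45.00° − 2.24° = 42.76°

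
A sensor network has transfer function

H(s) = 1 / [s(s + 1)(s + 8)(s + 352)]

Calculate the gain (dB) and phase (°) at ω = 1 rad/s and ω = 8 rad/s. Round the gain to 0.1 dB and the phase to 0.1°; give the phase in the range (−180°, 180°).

At s = jω = j1:
pole (s+1): 1 + j1 → |·| = √(1²+1²) = √2 ≈ 1.4142, ∠ = arctan(1/1) ≈ 45.00°
pole (s+8): 8 + j1 → |·| = √(8²+1²) = √65 ≈ 8.0623, ∠ = arctan(1/8) ≈ 7.13°
pole (s+352): 352 + j1 → |·| = √(352²+1²) = √123905 ≈ 352, ∠ = arctan(1/352) ≈ 0.16°
pole at origin: |s| = 1, ∠ = 90.00° (in denominator)
|H| = 1 / 4013.4 ≈ 0.00024917
Gain = 20 log₁₀(0.00024917) ≈ -72.07 dB
∠H = 0.00° − 142.29° = -142.29°

At s = jω = j8:
pole (s+1): 1 + j8 → |·| = √(1²+8²) = √65 ≈ 8.0623, ∠ = arctan(8/1) ≈ 82.87°
pole (s+8): 8 + j8 → |·| = √(8²+8²) = √128 ≈ 11.314, ∠ = arctan(8/8) ≈ 45.00°
pole (s+352): 352 + j8 → |·| = √(352²+8²) = √123968 ≈ 352.09, ∠ = arctan(8/352) ≈ 1.30°
pole at origin: |s| = 8, ∠ = 90.00° (in denominator)
|H| = 1 / 2.5693e+05 ≈ 3.8921e-06
Gain = 20 log₁₀(3.8921e-06) ≈ -108.20 dB
∠H = 0.00° − 219.17° = -219.17° ≡ 140.83° (principal value)

ω = 1: -72.1 dB, -142.3°; ω = 8: -108.2 dB, 140.8°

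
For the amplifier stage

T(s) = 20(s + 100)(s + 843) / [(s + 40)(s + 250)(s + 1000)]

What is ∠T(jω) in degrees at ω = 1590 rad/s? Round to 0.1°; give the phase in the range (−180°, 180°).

At s = jω = j1590:
zero (s+100): 100 + j1590 → |·| = √(100²+1590²) = √2538100 ≈ 1593.1, ∠ = arctan(1590/100) ≈ 86.40°
zero (s+843): 843 + j1590 → |·| = √(843²+1590²) = √3238749 ≈ 1799.7, ∠ = arctan(1590/843) ≈ 62.07°
pole (s+40): 40 + j1590 → |·| = √(40²+1590²) = √2529700 ≈ 1590.5, ∠ = arctan(1590/40) ≈ 88.56°
pole (s+250): 250 + j1590 → |·| = √(250²+1590²) = √2590600 ≈ 1609.5, ∠ = arctan(1590/250) ≈ 81.06°
pole (s+1000): 1000 + j1590 → |·| = √(1000²+1590²) = √3528100 ≈ 1878.3, ∠ = arctan(1590/1000) ≈ 57.83°
∠T = 148.47° − 227.45° = -78.98°

-79.0°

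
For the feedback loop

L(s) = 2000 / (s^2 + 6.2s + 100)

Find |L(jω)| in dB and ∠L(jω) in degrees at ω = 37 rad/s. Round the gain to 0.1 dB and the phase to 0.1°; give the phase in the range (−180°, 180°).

3.8 dB, -169.8°

At s = jω = j37:
quadratic: (j37)² + 6.2·j37 + 100 = -1269 + j229.4 → |·| ≈ 1289.6, ∠ ≈ 169.75°
|L| = 2000 / 1289.6 ≈ 1.5509
Gain = 20 log₁₀(1.5509) ≈ 3.81 dB
∠L = 0.00° − 169.75° = -169.75°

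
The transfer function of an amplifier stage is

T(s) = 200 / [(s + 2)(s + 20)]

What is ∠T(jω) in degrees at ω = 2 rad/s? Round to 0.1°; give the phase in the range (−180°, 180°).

At s = jω = j2:
pole (s+2): 2 + j2 → |·| = √(2²+2²) = √8 ≈ 2.8284, ∠ = arctan(2/2) ≈ 45.00°
pole (s+20): 20 + j2 → |·| = √(20²+2²) = √404 ≈ 20.1, ∠ = arctan(2/20) ≈ 5.71°
∠T = 0.00° − 50.71° = -50.71°

-50.7°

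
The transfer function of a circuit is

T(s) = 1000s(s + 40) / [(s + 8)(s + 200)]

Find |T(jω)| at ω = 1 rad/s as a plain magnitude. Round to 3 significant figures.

24.8

At s = jω = j1:
zero (s+40): 40 + j1 → |·| = √(40²+1²) = √1601 ≈ 40.012, ∠ = arctan(1/40) ≈ 1.43°
zero at origin: s = j1 → |·| = 1, ∠ = 90.00°
pole (s+8): 8 + j1 → |·| = √(8²+1²) = √65 ≈ 8.0623, ∠ = arctan(1/8) ≈ 7.13°
pole (s+200): 200 + j1 → |·| = √(200²+1²) = √40001 ≈ 200, ∠ = arctan(1/200) ≈ 0.29°
|T| = 1000 · 40.012 / 1612.5 ≈ 24.814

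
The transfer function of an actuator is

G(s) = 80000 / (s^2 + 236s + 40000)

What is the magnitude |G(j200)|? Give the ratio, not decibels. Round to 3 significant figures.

At s = jω = j200:
quadratic: (j200)² + 236·j200 + 40000 = 0 + j47200 → |·| ≈ 47200, ∠ ≈ 90.00°
|G| = 80000 / 47200 ≈ 1.6949

1.69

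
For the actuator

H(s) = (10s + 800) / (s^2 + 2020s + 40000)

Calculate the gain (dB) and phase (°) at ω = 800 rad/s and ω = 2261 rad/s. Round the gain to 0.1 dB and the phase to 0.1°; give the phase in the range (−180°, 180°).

Substitute s = j800:
Numerator: 10(j800) + 800 = 800 + j8000
Denominator: (j800)^2 + 2020(j800) + 40000 = -600000 + j1616000
|N| = √(800² + 8000²) ≈ 8039.9, ∠N ≈ 84.29°
|D| = √(600000² + 1616000²) ≈ 1.7238e+06, ∠D ≈ 110.37°
|H| = 8039.9 / 1.7238e+06 ≈ 0.0046641
Gain = 20 log₁₀(0.0046641) ≈ -46.62 dB
∠H = 84.29° − 110.37° = -26.08°

Substitute s = j2261:
Numerator: 10(j2261) + 800 = 800 + j22610
Denominator: (j2261)^2 + 2020(j2261) + 40000 = -5072121 + j4567220
|N| = √(800² + 22610²) ≈ 22624, ∠N ≈ 87.97°
|D| = √(5072121² + 4567220²) ≈ 6.8254e+06, ∠D ≈ 138.00°
|H| = 22624 / 6.8254e+06 ≈ 0.0033147
Gain = 20 log₁₀(0.0033147) ≈ -49.59 dB
∠H = 87.97° − 138.00° = -50.03°

ω = 800: -46.6 dB, -26.1°; ω = 2261: -49.6 dB, -50.0°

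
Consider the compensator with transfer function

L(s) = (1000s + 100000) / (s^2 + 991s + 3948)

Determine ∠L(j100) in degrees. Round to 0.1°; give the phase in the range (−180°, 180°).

Substitute s = j100:
Numerator: 1000(j100) + 100000 = 100000 + j100000
Denominator: (j100)^2 + 991(j100) + 3948 = -6052 + j99100
|N| = √(100000² + 100000²) ≈ 1.4142e+05, ∠N ≈ 45.00°
|D| = √(6052² + 99100²) ≈ 99285, ∠D ≈ 93.49°
∠L = 45.00° − 93.49° = -48.49°

-48.5°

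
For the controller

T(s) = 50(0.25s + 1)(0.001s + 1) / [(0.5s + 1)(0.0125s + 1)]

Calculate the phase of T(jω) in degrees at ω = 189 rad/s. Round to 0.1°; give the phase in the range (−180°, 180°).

-57.0°

At ω = 189 rad/s:
zero (1 + j189·0.25) = 1 + j47.25 → |·| ≈ 47.261, ∠ ≈ 88.79°
zero (1 + j189·0.001) = 1 + j0.189 → |·| ≈ 1.0177, ∠ ≈ 10.70°
pole (1 + j189·0.5) = 1 + j94.5 → |·| ≈ 94.505, ∠ ≈ 89.39°
pole (1 + j189·0.0125) = 1 + j2.3625 → |·| ≈ 2.5654, ∠ ≈ 67.06°
∠T = (88.79° + 10.70°) − (89.39° + 67.06°) = -56.96°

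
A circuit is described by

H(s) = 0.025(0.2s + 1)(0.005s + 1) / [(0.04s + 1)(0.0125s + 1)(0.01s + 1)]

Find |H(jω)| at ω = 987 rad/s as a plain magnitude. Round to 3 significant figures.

At ω = 987 rad/s:
zero (1 + j987·0.2) = 1 + j197.4 → |·| ≈ 197.4, ∠ ≈ 89.71°
zero (1 + j987·0.005) = 1 + j4.935 → |·| ≈ 5.0353, ∠ ≈ 78.55°
pole (1 + j987·0.04) = 1 + j39.48 → |·| ≈ 39.493, ∠ ≈ 88.55°
pole (1 + j987·0.0125) = 1 + j12.3375 → |·| ≈ 12.378, ∠ ≈ 85.37°
pole (1 + j987·0.01) = 1 + j9.87 → |·| ≈ 9.9205, ∠ ≈ 84.21°
|H| = 0.025 · 197.4 · 5.0353 / (39.493 · 12.378 · 9.9205) ≈ 0.005124

0.00512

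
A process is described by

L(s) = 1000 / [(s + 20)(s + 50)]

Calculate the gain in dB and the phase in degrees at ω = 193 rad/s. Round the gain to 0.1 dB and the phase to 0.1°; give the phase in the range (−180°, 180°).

At s = jω = j193:
pole (s+20): 20 + j193 → |·| = √(20²+193²) = √37649 ≈ 194.03, ∠ = arctan(193/20) ≈ 84.08°
pole (s+50): 50 + j193 → |·| = √(50²+193²) = √39749 ≈ 199.37, ∠ = arctan(193/50) ≈ 75.48°
|L| = 1000 / 38684 ≈ 0.02585
Gain = 20 log₁₀(0.02585) ≈ -31.75 dB
∠L = 0.00° − 159.56° = -159.56°

-31.8 dB, -159.6°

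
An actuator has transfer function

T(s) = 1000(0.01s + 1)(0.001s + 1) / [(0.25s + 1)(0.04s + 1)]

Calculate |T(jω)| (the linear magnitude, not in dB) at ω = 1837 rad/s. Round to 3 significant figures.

At ω = 1837 rad/s:
zero (1 + j1837·0.01) = 1 + j18.37 → |·| ≈ 18.397, ∠ ≈ 86.88°
zero (1 + j1837·0.001) = 1 + j1.837 → |·| ≈ 2.0915, ∠ ≈ 61.44°
pole (1 + j1837·0.25) = 1 + j459.25 → |·| ≈ 459.25, ∠ ≈ 89.88°
pole (1 + j1837·0.04) = 1 + j73.48 → |·| ≈ 73.487, ∠ ≈ 89.22°
|T| = 1000 · 18.397 · 2.0915 / (459.25 · 73.487) ≈ 1.1401

1.14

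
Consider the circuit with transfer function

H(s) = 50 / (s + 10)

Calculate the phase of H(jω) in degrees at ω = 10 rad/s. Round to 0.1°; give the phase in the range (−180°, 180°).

At s = jω = j10:
pole (s+10): 10 + j10 → |·| = √(10²+10²) = √200 ≈ 14.142, ∠ = arctan(10/10) ≈ 45.00°
∠H = 0.00° − 45.00° = -45.00°

-45.0°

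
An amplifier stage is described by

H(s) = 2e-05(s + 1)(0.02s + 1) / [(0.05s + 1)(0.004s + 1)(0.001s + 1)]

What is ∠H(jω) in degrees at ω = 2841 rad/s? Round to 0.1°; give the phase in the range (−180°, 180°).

-66.2°

At ω = 2841 rad/s:
zero (1 + j2841·1) = 1 + j2841 → |·| ≈ 2841, ∠ ≈ 89.98°
zero (1 + j2841·0.02) = 1 + j56.82 → |·| ≈ 56.829, ∠ ≈ 88.99°
pole (1 + j2841·0.05) = 1 + j142.05 → |·| ≈ 142.05, ∠ ≈ 89.60°
pole (1 + j2841·0.004) = 1 + j11.364 → |·| ≈ 11.408, ∠ ≈ 84.97°
pole (1 + j2841·0.001) = 1 + j2.841 → |·| ≈ 3.0119, ∠ ≈ 70.61°
∠H = (89.98° + 88.99°) − (89.60° + 84.97° + 70.61°) = -66.21°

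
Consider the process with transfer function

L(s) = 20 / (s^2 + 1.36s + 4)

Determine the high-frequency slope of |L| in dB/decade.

-40 dB/decade

Each pole contributes −20 dB/decade at high frequency; each zero contributes +20 dB/decade.
Net: 0 zero(s) − 2 pole(s) → -40 dB/decade.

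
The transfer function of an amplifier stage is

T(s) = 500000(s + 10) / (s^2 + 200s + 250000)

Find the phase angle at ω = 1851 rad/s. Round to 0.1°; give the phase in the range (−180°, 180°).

At s = jω = j1851:
zero (s+10): 10 + j1851 → |·| = √(10²+1851²) = √3426301 ≈ 1851, ∠ = arctan(1851/10) ≈ 89.69°
quadratic: (j1851)² + 200·j1851 + 250000 = -3176201 + j370200 → |·| ≈ 3.1977e+06, ∠ ≈ 173.35°
∠T = 89.69° − 173.35° = -83.66°

-83.7°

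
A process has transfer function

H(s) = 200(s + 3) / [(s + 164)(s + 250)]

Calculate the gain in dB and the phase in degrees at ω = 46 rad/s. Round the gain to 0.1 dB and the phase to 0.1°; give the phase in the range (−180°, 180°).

-13.4 dB, 60.2°

At s = jω = j46:
zero (s+3): 3 + j46 → |·| = √(3²+46²) = √2125 ≈ 46.098, ∠ = arctan(46/3) ≈ 86.27°
pole (s+164): 164 + j46 → |·| = √(164²+46²) = √29012 ≈ 170.33, ∠ = arctan(46/164) ≈ 15.67°
pole (s+250): 250 + j46 → |·| = √(250²+46²) = √64616 ≈ 254.2, ∠ = arctan(46/250) ≈ 10.43°
|H| = 200 · 46.098 / 43298 ≈ 0.21293
Gain = 20 log₁₀(0.21293) ≈ -13.44 dB
∠H = 86.27° − 26.10° = 60.17°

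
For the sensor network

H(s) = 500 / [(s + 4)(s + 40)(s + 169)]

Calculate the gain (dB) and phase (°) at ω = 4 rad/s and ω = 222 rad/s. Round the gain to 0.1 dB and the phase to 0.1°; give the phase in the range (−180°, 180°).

At s = jω = j4:
pole (s+4): 4 + j4 → |·| = √(4²+4²) = √32 ≈ 5.6569, ∠ = arctan(4/4) ≈ 45.00°
pole (s+40): 40 + j4 → |·| = √(40²+4²) = √1616 ≈ 40.2, ∠ = arctan(4/40) ≈ 5.71°
pole (s+169): 169 + j4 → |·| = √(169²+4²) = √28577 ≈ 169.05, ∠ = arctan(4/169) ≈ 1.36°
|H| = 500 / 38443 ≈ 0.013006
Gain = 20 log₁₀(0.013006) ≈ -37.72 dB
∠H = 0.00° − 52.07° = -52.07°

At s = jω = j222:
pole (s+4): 4 + j222 → |·| = √(4²+222²) = √49300 ≈ 222.04, ∠ = arctan(222/4) ≈ 88.97°
pole (s+40): 40 + j222 → |·| = √(40²+222²) = √50884 ≈ 225.57, ∠ = arctan(222/40) ≈ 79.79°
pole (s+169): 169 + j222 → |·| = √(169²+222²) = √77845 ≈ 279.01, ∠ = arctan(222/169) ≈ 52.72°
|H| = 500 / 1.3974e+07 ≈ 3.5781e-05
Gain = 20 log₁₀(3.5781e-05) ≈ -88.93 dB
∠H = 0.00° − 221.48° = -221.48° ≡ 138.52° (principal value)

ω = 4: -37.7 dB, -52.1°; ω = 222: -88.9 dB, 138.5°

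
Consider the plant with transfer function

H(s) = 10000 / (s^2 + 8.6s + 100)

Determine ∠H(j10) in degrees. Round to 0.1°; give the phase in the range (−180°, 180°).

At s = jω = j10:
quadratic: (j10)² + 8.6·j10 + 100 = 0 + j86 → |·| ≈ 86, ∠ ≈ 90.00°
∠H = 0.00° − 90.00° = -90.00°

-90.0°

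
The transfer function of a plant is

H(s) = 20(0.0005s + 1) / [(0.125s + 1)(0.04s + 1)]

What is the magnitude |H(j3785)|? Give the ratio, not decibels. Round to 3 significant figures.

At ω = 3785 rad/s:
zero (1 + j3785·0.0005) = 1 + j1.8925 → |·| ≈ 2.1405, ∠ ≈ 62.15°
pole (1 + j3785·0.125) = 1 + j473.125 → |·| ≈ 473.13, ∠ ≈ 89.88°
pole (1 + j3785·0.04) = 1 + j151.4 → |·| ≈ 151.4, ∠ ≈ 89.62°
|H| = 20 · 2.1405 / (473.13 · 151.4) ≈ 0.00059764

0.000598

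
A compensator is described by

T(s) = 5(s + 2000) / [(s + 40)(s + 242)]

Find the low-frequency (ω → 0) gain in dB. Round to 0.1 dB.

T(0) = 5·2000 / (40·242) ≈ 1.0331
20 log₁₀(1.0331) ≈ 0.28 dB

0.3 dB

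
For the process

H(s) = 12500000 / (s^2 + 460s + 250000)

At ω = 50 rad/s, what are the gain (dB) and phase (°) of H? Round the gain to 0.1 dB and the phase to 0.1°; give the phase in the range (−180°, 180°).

At s = jω = j50:
quadratic: (j50)² + 460·j50 + 250000 = 247500 + j23000 → |·| ≈ 2.4857e+05, ∠ ≈ 5.31°
|H| = 12500000 / 2.4857e+05 ≈ 50.288
Gain = 20 log₁₀(50.288) ≈ 34.03 dB
∠H = 0.00° − 5.31° = -5.31°

34.0 dB, -5.3°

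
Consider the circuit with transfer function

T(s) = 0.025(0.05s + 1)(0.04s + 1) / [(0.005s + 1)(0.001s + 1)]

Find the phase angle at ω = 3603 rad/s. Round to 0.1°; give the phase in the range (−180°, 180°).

At ω = 3603 rad/s:
zero (1 + j3603·0.05) = 1 + j180.15 → |·| ≈ 180.15, ∠ ≈ 89.68°
zero (1 + j3603·0.04) = 1 + j144.12 → |·| ≈ 144.12, ∠ ≈ 89.60°
pole (1 + j3603·0.005) = 1 + j18.015 → |·| ≈ 18.043, ∠ ≈ 86.82°
pole (1 + j3603·0.001) = 1 + j3.603 → |·| ≈ 3.7392, ∠ ≈ 74.49°
∠T = (89.68° + 89.60°) − (86.82° + 74.49°) = 17.97°

18.0°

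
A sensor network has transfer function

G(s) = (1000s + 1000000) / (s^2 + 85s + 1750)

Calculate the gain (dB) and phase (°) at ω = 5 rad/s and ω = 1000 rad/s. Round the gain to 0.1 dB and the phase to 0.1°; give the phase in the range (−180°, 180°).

Substitute s = j5:
Numerator: 1000(j5) + 1000000 = 1000000 + j5000
Denominator: (j5)^2 + 85(j5) + 1750 = 1725 + j425
|N| = √(1000000² + 5000²) ≈ 1e+06, ∠N ≈ 0.29°
|D| = √(1725² + 425²) ≈ 1776.6, ∠D ≈ 13.84°
|G| = 1e+06 / 1776.6 ≈ 562.87
Gain = 20 log₁₀(562.87) ≈ 55.01 dB
∠G = 0.29° − 13.84° = -13.55°

Substitute s = j1000:
Numerator: 1000(j1000) + 1000000 = 1000000 + j1000000
Denominator: (j1000)^2 + 85(j1000) + 1750 = -998250 + j85000
|N| = √(1000000² + 1000000²) ≈ 1.4142e+06, ∠N ≈ 45.00°
|D| = √(998250² + 85000²) ≈ 1.0019e+06, ∠D ≈ 175.13°
|G| = 1.4142e+06 / 1.0019e+06 ≈ 1.4115
Gain = 20 log₁₀(1.4115) ≈ 2.99 dB
∠G = 45.00° − 175.13° = -130.13°

ω = 5: 55.0 dB, -13.6°; ω = 1000: 3.0 dB, -130.1°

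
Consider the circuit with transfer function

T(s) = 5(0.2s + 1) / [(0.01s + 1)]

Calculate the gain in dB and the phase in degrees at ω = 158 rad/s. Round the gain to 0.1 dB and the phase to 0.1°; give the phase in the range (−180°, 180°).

At ω = 158 rad/s:
zero (1 + j158·0.2) = 1 + j31.6 → |·| ≈ 31.616, ∠ ≈ 88.19°
pole (1 + j158·0.01) = 1 + j1.58 → |·| ≈ 1.8699, ∠ ≈ 57.67°
|T| = 5 · 31.616 / (1.8699) ≈ 84.539
Gain = 20 log₁₀(84.539) ≈ 38.54 dB
∠T = (88.19°) − (57.67°) = 30.52°

38.5 dB, 30.5°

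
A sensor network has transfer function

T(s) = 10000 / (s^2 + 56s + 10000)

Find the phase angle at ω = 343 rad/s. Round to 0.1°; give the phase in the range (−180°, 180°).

-169.9°

At s = jω = j343:
quadratic: (j343)² + 56·j343 + 10000 = -107649 + j19208 → |·| ≈ 1.0935e+05, ∠ ≈ 169.88°
∠T = 0.00° − 169.88° = -169.88°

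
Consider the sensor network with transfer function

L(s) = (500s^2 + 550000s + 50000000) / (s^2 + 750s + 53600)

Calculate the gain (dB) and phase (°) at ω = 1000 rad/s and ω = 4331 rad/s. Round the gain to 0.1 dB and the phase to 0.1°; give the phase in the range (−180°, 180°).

ω = 1000: 55.4 dB, -12.3°; ω = 4331: 54.1 dB, -4.5°

Substitute s = j1000:
Numerator: 500(j1000)^2 + 550000(j1000) + 50000000 = -450000000 + j550000000
Denominator: (j1000)^2 + 750(j1000) + 53600 = -946400 + j750000
|N| = √(450000000² + 550000000²) ≈ 7.1063e+08, ∠N ≈ 129.29°
|D| = √(946400² + 750000²) ≈ 1.2075e+06, ∠D ≈ 141.60°
|L| = 7.1063e+08 / 1.2075e+06 ≈ 588.51
Gain = 20 log₁₀(588.51) ≈ 55.40 dB
∠L = 129.29° − 141.60° = -12.31°

Substitute s = j4331:
Numerator: 500(j4331)^2 + 550000(j4331) + 50000000 = -9328780500 + j2382050000
Denominator: (j4331)^2 + 750(j4331) + 53600 = -18703961 + j3248250
|N| = √(9328780500² + 2382050000²) ≈ 9.6281e+09, ∠N ≈ 165.68°
|D| = √(18703961² + 3248250²) ≈ 1.8984e+07, ∠D ≈ 170.15°
|L| = 9.6281e+09 / 1.8984e+07 ≈ 507.17
Gain = 20 log₁₀(507.17) ≈ 54.10 dB
∠L = 165.68° − 170.15° = -4.47°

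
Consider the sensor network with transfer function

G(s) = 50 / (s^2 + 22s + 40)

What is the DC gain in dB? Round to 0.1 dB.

1.9 dB

G(0) = 50 / 40 = 1.25
20 log₁₀(1.25) ≈ 1.94 dB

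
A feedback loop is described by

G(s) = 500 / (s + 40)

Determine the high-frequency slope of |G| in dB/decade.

-20 dB/decade

Each pole contributes −20 dB/decade at high frequency; each zero contributes +20 dB/decade.
Net: 0 zero(s) − 1 pole(s) → -20 dB/decade.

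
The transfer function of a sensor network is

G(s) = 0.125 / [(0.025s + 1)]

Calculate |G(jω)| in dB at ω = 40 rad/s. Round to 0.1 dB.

-21.1 dB

At ω = 40 rad/s:
pole (1 + j40·0.025) = 1 + j1 → |·| ≈ 1.4142, ∠ ≈ 45.00°
|G| = 0.125 · 1 / (1.4142) ≈ 0.088389
Gain = 20 log₁₀(0.088389) ≈ -21.07 dB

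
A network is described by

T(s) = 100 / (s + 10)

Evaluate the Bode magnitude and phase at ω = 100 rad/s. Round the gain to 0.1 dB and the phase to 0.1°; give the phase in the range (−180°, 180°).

Substitute s = j100:
Numerator: 100 = 100 + j0
Denominator: (j100) + 10 = 10 + j100
|N| = √(100² + 0²) ≈ 100, ∠N ≈ 0.00°
|D| = √(10² + 100²) ≈ 100.5, ∠D ≈ 84.29°
|T| = 100 / 100.5 ≈ 0.99502
Gain = 20 log₁₀(0.99502) ≈ -0.04 dB
∠T = 0.00° − 84.29° = -84.29°

-0.0 dB, -84.3°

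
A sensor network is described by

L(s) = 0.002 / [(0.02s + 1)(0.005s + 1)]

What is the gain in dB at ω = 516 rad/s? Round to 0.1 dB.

-83.1 dB

At ω = 516 rad/s:
pole (1 + j516·0.02) = 1 + j10.32 → |·| ≈ 10.368, ∠ ≈ 84.47°
pole (1 + j516·0.005) = 1 + j2.58 → |·| ≈ 2.767, ∠ ≈ 68.81°
|L| = 0.002 · 1 / (10.368 · 2.767) ≈ 6.9715e-05
Gain = 20 log₁₀(6.9715e-05) ≈ -83.13 dB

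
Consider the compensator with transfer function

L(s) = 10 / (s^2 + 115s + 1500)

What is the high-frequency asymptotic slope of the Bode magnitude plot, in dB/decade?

Each pole contributes −20 dB/decade at high frequency; each zero contributes +20 dB/decade.
Net: 0 zero(s) − 2 pole(s) → -40 dB/decade.

-40 dB/decade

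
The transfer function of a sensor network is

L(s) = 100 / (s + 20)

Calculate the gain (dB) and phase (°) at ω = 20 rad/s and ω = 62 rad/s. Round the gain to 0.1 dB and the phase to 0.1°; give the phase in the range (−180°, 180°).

ω = 20: 11.0 dB, -45.0°; ω = 62: 3.7 dB, -72.1°

Substitute s = j20:
Numerator: 100 = 100 + j0
Denominator: (j20) + 20 = 20 + j20
|N| = √(100² + 0²) ≈ 100, ∠N ≈ 0.00°
|D| = √(20² + 20²) ≈ 28.284, ∠D ≈ 45.00°
|L| = 100 / 28.284 ≈ 3.5356
Gain = 20 log₁₀(3.5356) ≈ 10.97 dB
∠L = 0.00° − 45.00° = -45.00°

Substitute s = j62:
Numerator: 100 = 100 + j0
Denominator: (j62) + 20 = 20 + j62
|N| = √(100² + 0²) ≈ 100, ∠N ≈ 0.00°
|D| = √(20² + 62²) ≈ 65.146, ∠D ≈ 72.12°
|L| = 100 / 65.146 ≈ 1.535
Gain = 20 log₁₀(1.535) ≈ 3.72 dB
∠L = 0.00° − 72.12° = -72.12°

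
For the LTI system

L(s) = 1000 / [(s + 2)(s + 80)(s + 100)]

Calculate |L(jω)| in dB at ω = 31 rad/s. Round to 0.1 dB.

-48.9 dB

At s = jω = j31:
pole (s+2): 2 + j31 → |·| = √(2²+31²) = √965 ≈ 31.064, ∠ = arctan(31/2) ≈ 86.31°
pole (s+80): 80 + j31 → |·| = √(80²+31²) = √7361 ≈ 85.796, ∠ = arctan(31/80) ≈ 21.18°
pole (s+100): 100 + j31 → |·| = √(100²+31²) = √10961 ≈ 104.69, ∠ = arctan(31/100) ≈ 17.22°
|L| = 1000 / 2.7902e+05 ≈ 0.003584
Gain = 20 log₁₀(0.003584) ≈ -48.91 dB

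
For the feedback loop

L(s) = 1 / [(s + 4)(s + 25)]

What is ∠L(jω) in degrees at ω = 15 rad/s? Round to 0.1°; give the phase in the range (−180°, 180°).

At s = jω = j15:
pole (s+4): 4 + j15 → |·| = √(4²+15²) = √241 ≈ 15.524, ∠ = arctan(15/4) ≈ 75.07°
pole (s+25): 25 + j15 → |·| = √(25²+15²) = √850 ≈ 29.155, ∠ = arctan(15/25) ≈ 30.96°
∠L = 0.00° − 106.03° = -106.03°

-106.0°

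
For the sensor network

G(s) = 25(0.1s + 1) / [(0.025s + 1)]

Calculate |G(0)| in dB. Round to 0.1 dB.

G(0) = 25 · 1 / 1 = 25
20 log₁₀(25) ≈ 27.96 dB

28.0 dB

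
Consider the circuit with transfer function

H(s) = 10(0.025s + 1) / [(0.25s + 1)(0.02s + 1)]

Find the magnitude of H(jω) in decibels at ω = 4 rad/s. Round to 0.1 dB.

At ω = 4 rad/s:
zero (1 + j4·0.025) = 1 + j0.1 → |·| ≈ 1.005, ∠ ≈ 5.71°
pole (1 + j4·0.25) = 1 + j1 → |·| ≈ 1.4142, ∠ ≈ 45.00°
pole (1 + j4·0.02) = 1 + j0.08 → |·| ≈ 1.0032, ∠ ≈ 4.57°
|H| = 10 · 1.005 / (1.4142 · 1.0032) ≈ 7.0838
Gain = 20 log₁₀(7.0838) ≈ 17.01 dB

17.0 dB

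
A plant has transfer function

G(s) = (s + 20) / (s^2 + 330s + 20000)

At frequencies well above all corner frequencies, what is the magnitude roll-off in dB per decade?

-20 dB/decade

Each pole contributes −20 dB/decade at high frequency; each zero contributes +20 dB/decade.
Net: 1 zero(s) − 2 pole(s) → -20 dB/decade.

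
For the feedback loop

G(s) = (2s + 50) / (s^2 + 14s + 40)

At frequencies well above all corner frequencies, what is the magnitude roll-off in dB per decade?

-20 dB/decade

Each pole contributes −20 dB/decade at high frequency; each zero contributes +20 dB/decade.
Net: 1 zero(s) − 2 pole(s) → -20 dB/decade.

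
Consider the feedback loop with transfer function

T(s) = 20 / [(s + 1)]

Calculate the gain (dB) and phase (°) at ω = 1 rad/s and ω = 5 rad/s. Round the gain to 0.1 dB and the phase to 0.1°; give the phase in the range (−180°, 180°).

ω = 1: 23.0 dB, -45.0°; ω = 5: 11.9 dB, -78.7°

At ω = 1 rad/s:
pole (1 + j1·1) = 1 + j1 → |·| ≈ 1.4142, ∠ ≈ 45.00°
|T| = 20 · 1 / (1.4142) ≈ 14.142
Gain = 20 log₁₀(14.142) ≈ 23.01 dB
∠T = (0°) − (45.00°) = -45.00°

At ω = 5 rad/s:
pole (1 + j5·1) = 1 + j5 → |·| ≈ 5.099, ∠ ≈ 78.69°
|T| = 20 · 1 / (5.099) ≈ 3.9223
Gain = 20 log₁₀(3.9223) ≈ 11.87 dB
∠T = (0°) − (78.69°) = -78.69°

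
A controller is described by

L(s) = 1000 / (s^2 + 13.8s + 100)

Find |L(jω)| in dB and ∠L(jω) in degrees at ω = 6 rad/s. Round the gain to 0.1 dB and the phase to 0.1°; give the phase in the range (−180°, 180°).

At s = jω = j6:
quadratic: (j6)² + 13.8·j6 + 100 = 64 + j82.8 → |·| ≈ 104.65, ∠ ≈ 52.30°
|L| = 1000 / 104.65 ≈ 9.5557
Gain = 20 log₁₀(9.5557) ≈ 19.61 dB
∠L = 0.00° − 52.30° = -52.30°

19.6 dB, -52.3°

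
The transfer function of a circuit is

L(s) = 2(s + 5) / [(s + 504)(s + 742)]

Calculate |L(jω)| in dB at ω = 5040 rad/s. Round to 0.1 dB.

-68.2 dB

At s = jω = j5040:
zero (s+5): 5 + j5040 → |·| = √(5²+5040²) = √25401625 ≈ 5040, ∠ = arctan(5040/5) ≈ 89.94°
pole (s+504): 504 + j5040 → |·| = √(504²+5040²) = √25655616 ≈ 5065.1, ∠ = arctan(5040/504) ≈ 84.29°
pole (s+742): 742 + j5040 → |·| = √(742²+5040²) = √25952164 ≈ 5094.3, ∠ = arctan(5040/742) ≈ 81.62°
|L| = 2 · 5040 / 2.5803e+07 ≈ 0.00039065
Gain = 20 log₁₀(0.00039065) ≈ -68.16 dB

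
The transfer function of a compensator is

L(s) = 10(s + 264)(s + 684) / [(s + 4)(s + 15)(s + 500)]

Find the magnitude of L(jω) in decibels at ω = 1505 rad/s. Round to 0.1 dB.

At s = jω = j1505:
zero (s+264): 264 + j1505 → |·| = √(264²+1505²) = √2334721 ≈ 1528, ∠ = arctan(1505/264) ≈ 80.05°
zero (s+684): 684 + j1505 → |·| = √(684²+1505²) = √2732881 ≈ 1653.1, ∠ = arctan(1505/684) ≈ 65.56°
pole (s+4): 4 + j1505 → |·| = √(4²+1505²) = √2265041 ≈ 1505, ∠ = arctan(1505/4) ≈ 89.85°
pole (s+15): 15 + j1505 → |·| = √(15²+1505²) = √2265250 ≈ 1505.1, ∠ = arctan(1505/15) ≈ 89.43°
pole (s+500): 500 + j1505 → |·| = √(500²+1505²) = √2515025 ≈ 1585.9, ∠ = arctan(1505/500) ≈ 71.62°
|L| = 10 · 2.5259e+06 / 3.5923e+09 ≈ 0.0070314
Gain = 20 log₁₀(0.0070314) ≈ -43.06 dB

-43.1 dB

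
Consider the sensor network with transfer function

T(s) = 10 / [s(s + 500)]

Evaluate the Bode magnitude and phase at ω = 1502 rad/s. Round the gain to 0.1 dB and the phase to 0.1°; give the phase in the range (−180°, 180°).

-107.5 dB, -161.6°

At s = jω = j1502:
pole (s+500): 500 + j1502 → |·| = √(500²+1502²) = √2506004 ≈ 1583, ∠ = arctan(1502/500) ≈ 71.59°
pole at origin: |s| = 1502, ∠ = 90.00° (in denominator)
|T| = 10 / 2.3777e+06 ≈ 4.2057e-06
Gain = 20 log₁₀(4.2057e-06) ≈ -107.52 dB
∠T = 0.00° − 161.59° = -161.59°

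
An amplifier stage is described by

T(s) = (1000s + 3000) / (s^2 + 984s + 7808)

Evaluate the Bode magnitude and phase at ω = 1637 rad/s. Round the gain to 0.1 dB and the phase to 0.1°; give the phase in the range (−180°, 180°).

-5.6 dB, -59.0°

Substitute s = j1637:
Numerator: 1000(j1637) + 3000 = 3000 + j1637000
Denominator: (j1637)^2 + 984(j1637) + 7808 = -2671961 + j1610808
|N| = √(3000² + 1637000²) ≈ 1.637e+06, ∠N ≈ 89.89°
|D| = √(2671961² + 1610808²) ≈ 3.1199e+06, ∠D ≈ 148.92°
|T| = 1.637e+06 / 3.1199e+06 ≈ 0.5247
Gain = 20 log₁₀(0.5247) ≈ -5.60 dB
∠T = 89.89° − 148.92° = -59.03°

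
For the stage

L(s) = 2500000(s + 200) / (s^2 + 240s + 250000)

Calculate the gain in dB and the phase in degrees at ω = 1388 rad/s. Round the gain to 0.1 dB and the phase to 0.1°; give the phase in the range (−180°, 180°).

At s = jω = j1388:
zero (s+200): 200 + j1388 → |·| = √(200²+1388²) = √1966544 ≈ 1402.3, ∠ = arctan(1388/200) ≈ 81.80°
quadratic: (j1388)² + 240·j1388 + 250000 = -1676544 + j333120 → |·| ≈ 1.7093e+06, ∠ ≈ 168.76°
|L| = 2500000 · 1402.3 / 1.7093e+06 ≈ 2051
Gain = 20 log₁₀(2051) ≈ 66.24 dB
∠L = 81.80° − 168.76° = -86.96°

66.2 dB, -87.0°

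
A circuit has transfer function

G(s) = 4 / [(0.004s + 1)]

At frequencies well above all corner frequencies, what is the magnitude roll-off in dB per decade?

Each pole contributes −20 dB/decade at high frequency; each zero contributes +20 dB/decade.
Net: 0 zero(s) − 1 pole(s) → -20 dB/decade.

-20 dB/decade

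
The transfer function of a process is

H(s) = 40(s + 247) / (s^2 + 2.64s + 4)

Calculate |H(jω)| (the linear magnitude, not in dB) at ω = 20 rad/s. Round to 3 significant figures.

24.8

At s = jω = j20:
zero (s+247): 247 + j20 → |·| = √(247²+20²) = √61409 ≈ 247.81, ∠ = arctan(20/247) ≈ 4.63°
quadratic: (j20)² + 2.64·j20 + 4 = -396 + j52.8 → |·| ≈ 399.5, ∠ ≈ 172.41°
|H| = 40 · 247.81 / 399.5 ≈ 24.812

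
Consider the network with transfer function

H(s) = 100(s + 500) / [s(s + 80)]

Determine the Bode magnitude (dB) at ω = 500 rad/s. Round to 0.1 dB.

At s = jω = j500:
zero (s+500): 500 + j500 → |·| = √(500²+500²) = √500000 ≈ 707.11, ∠ = arctan(500/500) ≈ 45.00°
pole (s+80): 80 + j500 → |·| = √(80²+500²) = √256400 ≈ 506.36, ∠ = arctan(500/80) ≈ 80.91°
pole at origin: |s| = 500, ∠ = 90.00° (in denominator)
|H| = 100 · 707.11 / 2.5318e+05 ≈ 0.27929
Gain = 20 log₁₀(0.27929) ≈ -11.08 dB

-11.1 dB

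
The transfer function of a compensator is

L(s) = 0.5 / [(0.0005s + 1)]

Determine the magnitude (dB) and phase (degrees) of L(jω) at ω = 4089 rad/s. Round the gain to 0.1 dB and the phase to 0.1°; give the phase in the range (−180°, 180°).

-13.2 dB, -63.9°

At ω = 4089 rad/s:
pole (1 + j4089·0.0005) = 1 + j2.0445 → |·| ≈ 2.276, ∠ ≈ 63.94°
|L| = 0.5 · 1 / (2.276) ≈ 0.21968
Gain = 20 log₁₀(0.21968) ≈ -13.16 dB
∠L = (0°) − (63.94°) = -63.94°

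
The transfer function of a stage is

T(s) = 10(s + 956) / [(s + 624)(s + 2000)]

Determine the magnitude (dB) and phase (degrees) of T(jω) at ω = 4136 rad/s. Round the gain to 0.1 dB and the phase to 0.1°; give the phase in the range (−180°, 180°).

At s = jω = j4136:
zero (s+956): 956 + j4136 → |·| = √(956²+4136²) = √18020432 ≈ 4245, ∠ = arctan(4136/956) ≈ 76.99°
pole (s+624): 624 + j4136 → |·| = √(624²+4136²) = √17495872 ≈ 4182.8, ∠ = arctan(4136/624) ≈ 81.42°
pole (s+2000): 2000 + j4136 → |·| = √(2000²+4136²) = √21106496 ≈ 4594.2, ∠ = arctan(4136/2000) ≈ 64.19°
|T| = 10 · 4245 / 1.9217e+07 ≈ 0.002209
Gain = 20 log₁₀(0.002209) ≈ -53.12 dB
∠T = 76.99° − 145.61° = -68.62°

-53.1 dB, -68.6°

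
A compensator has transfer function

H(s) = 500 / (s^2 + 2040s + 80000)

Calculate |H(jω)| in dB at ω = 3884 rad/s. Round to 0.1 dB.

-90.6 dB

Substitute s = j3884:
Numerator: 500 = 500 + j0
Denominator: (j3884)^2 + 2040(j3884) + 80000 = -15005456 + j7923360
|N| = √(500² + 0²) ≈ 500, ∠N ≈ 0.00°
|D| = √(15005456² + 7923360²) ≈ 1.6969e+07, ∠D ≈ 152.16°
|H| = 500 / 1.6969e+07 ≈ 2.9465e-05
Gain = 20 log₁₀(2.9465e-05) ≈ -90.61 dB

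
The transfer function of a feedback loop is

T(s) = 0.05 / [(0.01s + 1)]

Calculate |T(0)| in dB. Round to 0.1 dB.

-26.0 dB

T(0) = 0.05 · 1 / 1 = 0.05
20 log₁₀(0.05) ≈ -26.02 dB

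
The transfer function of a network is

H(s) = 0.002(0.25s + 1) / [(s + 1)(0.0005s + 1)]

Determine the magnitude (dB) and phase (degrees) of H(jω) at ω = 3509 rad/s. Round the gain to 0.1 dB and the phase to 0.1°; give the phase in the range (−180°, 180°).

-72.1 dB, -60.4°

At ω = 3509 rad/s:
zero (1 + j3509·0.25) = 1 + j877.25 → |·| ≈ 877.25, ∠ ≈ 89.93°
pole (1 + j3509·1) = 1 + j3509 → |·| ≈ 3509, ∠ ≈ 89.98°
pole (1 + j3509·0.0005) = 1 + j1.7545 → |·| ≈ 2.0195, ∠ ≈ 60.32°
|H| = 0.002 · 877.25 / (3509 · 2.0195) ≈ 0.00024759
Gain = 20 log₁₀(0.00024759) ≈ -72.13 dB
∠H = (89.93°) − (89.98° + 60.32°) = -60.37°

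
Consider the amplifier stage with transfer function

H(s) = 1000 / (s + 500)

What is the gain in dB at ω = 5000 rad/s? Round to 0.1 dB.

-14.0 dB

At s = jω = j5000:
pole (s+500): 500 + j5000 → |·| = √(500²+5000²) = √25250000 ≈ 5024.9, ∠ = arctan(5000/500) ≈ 84.29°
|H| = 1000 / 5024.9 ≈ 0.19901
Gain = 20 log₁₀(0.19901) ≈ -14.02 dB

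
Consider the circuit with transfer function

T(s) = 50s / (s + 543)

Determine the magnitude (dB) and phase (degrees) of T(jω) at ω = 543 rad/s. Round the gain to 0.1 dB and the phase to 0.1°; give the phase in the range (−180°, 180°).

31.0 dB, 45.0°

At s = jω = j543:
zero at origin: s = j543 → |·| = 543, ∠ = 90.00°
pole (s+543): 543 + j543 → |·| = √(543²+543²) = √589698 ≈ 767.92, ∠ = arctan(543/543) ≈ 45.00°
|T| = 50 · 543 / 767.92 ≈ 35.355
Gain = 20 log₁₀(35.355) ≈ 30.97 dB
∠T = 90.00° − 45.00° = 45.00°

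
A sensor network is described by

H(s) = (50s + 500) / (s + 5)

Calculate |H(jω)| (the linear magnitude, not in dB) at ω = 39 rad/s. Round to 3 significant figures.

51.2

Substitute s = j39:
Numerator: 50(j39) + 500 = 500 + j1950
Denominator: (j39) + 5 = 5 + j39
|N| = √(500² + 1950²) ≈ 2013.1, ∠N ≈ 75.62°
|D| = √(5² + 39²) ≈ 39.319, ∠D ≈ 82.69°
|H| = 2013.1 / 39.319 ≈ 51.199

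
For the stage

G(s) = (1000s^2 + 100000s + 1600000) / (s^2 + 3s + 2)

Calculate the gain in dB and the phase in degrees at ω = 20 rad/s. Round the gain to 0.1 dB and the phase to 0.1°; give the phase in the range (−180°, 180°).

Substitute s = j20:
Numerator: 1000(j20)^2 + 100000(j20) + 1600000 = 1200000 + j2000000
Denominator: (j20)^2 + 3(j20) + 2 = -398 + j60
|N| = √(1200000² + 2000000²) ≈ 2.3324e+06, ∠N ≈ 59.04°
|D| = √(398² + 60²) ≈ 402.5, ∠D ≈ 171.43°
|G| = 2.3324e+06 / 402.5 ≈ 5794.8
Gain = 20 log₁₀(5794.8) ≈ 75.26 dB
∠G = 59.04° − 171.43° = -112.39°

75.3 dB, -112.4°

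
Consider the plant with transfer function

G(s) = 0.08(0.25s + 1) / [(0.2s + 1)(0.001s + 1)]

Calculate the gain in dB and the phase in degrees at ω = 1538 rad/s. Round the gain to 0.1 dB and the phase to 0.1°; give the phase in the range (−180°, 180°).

-25.3 dB, -56.9°

At ω = 1538 rad/s:
zero (1 + j1538·0.25) = 1 + j384.5 → |·| ≈ 384.5, ∠ ≈ 89.85°
pole (1 + j1538·0.2) = 1 + j307.6 → |·| ≈ 307.6, ∠ ≈ 89.81°
pole (1 + j1538·0.001) = 1 + j1.538 → |·| ≈ 1.8345, ∠ ≈ 56.97°
|G| = 0.08 · 384.5 / (307.6 · 1.8345) ≈ 0.054511
Gain = 20 log₁₀(0.054511) ≈ -25.27 dB
∠G = (89.85°) − (89.81° + 56.97°) = -56.93°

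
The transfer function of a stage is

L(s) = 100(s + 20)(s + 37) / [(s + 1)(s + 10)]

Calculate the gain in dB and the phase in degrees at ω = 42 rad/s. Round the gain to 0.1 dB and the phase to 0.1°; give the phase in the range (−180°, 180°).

43.1 dB, -52.1°

At s = jω = j42:
zero (s+20): 20 + j42 → |·| = √(20²+42²) = √2164 ≈ 46.519, ∠ = arctan(42/20) ≈ 64.54°
zero (s+37): 37 + j42 → |·| = √(37²+42²) = √3133 ≈ 55.973, ∠ = arctan(42/37) ≈ 48.62°
pole (s+1): 1 + j42 → |·| = √(1²+42²) = √1765 ≈ 42.012, ∠ = arctan(42/1) ≈ 88.64°
pole (s+10): 10 + j42 → |·| = √(10²+42²) = √1864 ≈ 43.174, ∠ = arctan(42/10) ≈ 76.61°
|L| = 100 · 2603.8 / 1813.8 ≈ 143.55
Gain = 20 log₁₀(143.55) ≈ 43.14 dB
∠L = 113.16° − 165.25° = -52.09°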